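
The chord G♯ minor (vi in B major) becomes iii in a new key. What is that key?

The numeral iii denotes a minor triad on scale degree 3. With G♯ on degree 3, the tonic of the new key is E.
Degree 3 carries a minor triad in major keys, so the destination is E major.
Check: the diatonic triads of E major are E (I), F♯m (ii), G♯m (iii), A (IV), B (V), C♯m (vi), D♯dim (vii°) — G♯ minor is indeed iii.

E major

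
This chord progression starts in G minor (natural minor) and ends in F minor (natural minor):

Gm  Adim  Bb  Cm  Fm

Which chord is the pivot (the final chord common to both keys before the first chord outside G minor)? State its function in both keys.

Cm — iv in G minor, v in F minor

Chords diatonic to G minor: Gm, Adim, Bb, Cm, Dm, Eb, F.
Reading the progression, the first chord not in that set is Fm, so the modulation leaves G minor there.
The chord immediately before Fm is Cm, which is diatonic to both keys: iv in G minor and v in F minor.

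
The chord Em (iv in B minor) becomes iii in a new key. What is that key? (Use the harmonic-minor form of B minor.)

C major

The numeral iii denotes a minor triad on scale degree 3. With E on degree 3, the tonic of the new key is C.
Degree 3 carries a minor triad in major keys, so the destination is C major.
Check: the diatonic triads of C major are C (I), Dm (ii), Em (iii), F (IV), G (V), Am (vi), Bdim (vii°) — Em is indeed iii.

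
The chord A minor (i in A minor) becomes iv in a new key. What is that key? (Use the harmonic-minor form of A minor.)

E minor

The numeral iv denotes a minor triad on scale degree 4. With A on degree 4, the tonic of the new key is E.
Degree 4 carries a minor triad in minor keys, so the destination is E minor.
Check: the diatonic triads of E minor (natural minor) are Em (i), F#dim (ii°), G (III), Am (iv), Bm (v), C (VI), D (VII) — A minor is indeed iv.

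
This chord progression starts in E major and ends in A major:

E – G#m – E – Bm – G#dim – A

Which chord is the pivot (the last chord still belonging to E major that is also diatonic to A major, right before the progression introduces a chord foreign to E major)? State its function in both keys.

Chords diatonic to E major: E, F#m, G#m, A, B, C#m, D#dim.
Reading the progression, the first chord not in that set is Bm, so the modulation leaves E major there.
The chord immediately before Bm is E, which is diatonic to both keys: I in E major and V in A major.

E — I in E major, V in A major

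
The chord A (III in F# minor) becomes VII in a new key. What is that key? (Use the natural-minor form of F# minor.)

The numeral VII denotes a major triad on scale degree 7. With A on degree 7, the tonic of the new key is B.
Degree 7 carries a major triad in natural-minor keys, so the destination is B minor.
Check: the diatonic triads of B minor (natural minor) are Bm (i), C#dim (ii°), D (III), Em (iv), F#m (v), G (VI), A (VII) — A is indeed VII.

B minor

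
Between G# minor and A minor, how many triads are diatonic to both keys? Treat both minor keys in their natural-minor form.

0

Diatonic triads of G# minor (natural minor): G#m (i), A#dim (ii°), B (III), C#m (iv), D#m (v), E (VI), F# (VII).
Diatonic triads of A minor (natural minor): Am (i), Bdim (ii°), C (III), Dm (iv), Em (v), F (VI), G (VII).
No triad has the same root and quality in both keys.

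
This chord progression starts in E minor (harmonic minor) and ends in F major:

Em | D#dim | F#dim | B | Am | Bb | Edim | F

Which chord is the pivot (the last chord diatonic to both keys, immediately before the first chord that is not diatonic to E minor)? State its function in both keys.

Chords diatonic to E minor: Em, F#dim, Gaug, Am, B, C, D#dim.
Reading the progression, the first chord not in that set is Bb, so the modulation leaves E minor there.
The chord immediately before Bb is Am, which is diatonic to both keys: iv in E minor and iii in F major.

Am — iv in E minor, iii in F major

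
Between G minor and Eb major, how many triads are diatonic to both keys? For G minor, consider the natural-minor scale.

Diatonic triads of G minor (natural minor): Gm (i), Adim (ii°), Bb (III), Cm (iv), Dm (v), Eb (VI), F (VII).
Diatonic triads of Eb major: Eb (I), Fm (ii), Gm (iii), Ab (IV), Bb (V), Cm (vi), Ddim (vii°).
Matching root and quality in both lists: Gm, Bb, Cm, Eb.
That gives 4 common triads.

4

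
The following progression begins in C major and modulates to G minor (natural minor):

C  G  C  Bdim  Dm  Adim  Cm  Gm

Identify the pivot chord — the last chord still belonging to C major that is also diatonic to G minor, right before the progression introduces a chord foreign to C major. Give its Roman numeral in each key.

Chords diatonic to C major: C, Dm, Em, F, G, Am, Bdim.
Reading the progression, the first chord not in that set is Adim, so the modulation leaves C major there.
The chord immediately before Adim is Dm, which is diatonic to both keys: ii in C major and v in G minor.

Dm — ii in C major, v in G minor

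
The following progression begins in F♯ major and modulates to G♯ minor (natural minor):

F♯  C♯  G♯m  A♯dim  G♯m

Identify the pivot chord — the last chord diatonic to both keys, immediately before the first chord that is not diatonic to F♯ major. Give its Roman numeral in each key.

G♯m — ii in F♯ major, i in G♯ minor

Chords diatonic to F♯ major: F♯, G♯m, A♯m, B, C♯, D♯m, E♯dim.
Reading the progression, the first chord not in that set is A♯dim, so the modulation leaves F♯ major there.
The chord immediately before A♯dim is G♯m, which is diatonic to both keys: ii in F♯ major and i in G♯ minor.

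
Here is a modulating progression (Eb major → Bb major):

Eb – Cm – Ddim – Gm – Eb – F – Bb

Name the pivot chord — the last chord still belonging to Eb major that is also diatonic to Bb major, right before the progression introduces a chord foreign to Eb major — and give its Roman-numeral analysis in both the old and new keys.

Chords diatonic to Eb major: Eb, Fm, Gm, Ab, Bb, Cm, Ddim.
Reading the progression, the first chord not in that set is F, so the modulation leaves Eb major there.
The chord immediately before F is Eb, which is diatonic to both keys: I in Eb major and IV in Bb major.

Eb — I in Eb major, IV in Bb major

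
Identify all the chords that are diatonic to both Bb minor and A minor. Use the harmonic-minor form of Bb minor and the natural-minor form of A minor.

Triads in Bb minor (harmonic minor): Bb minor (i), C diminished (ii°), Db augmented (III+), Eb minor (iv), F major (V), Gb major (VI), A diminished (vii°).
Triads in A minor (natural minor): A minor (i), B diminished (ii°), C major (III), D minor (iv), E minor (v), F major (VI), G major (VII).
Shared triads with their functions: F major (V in Bb minor, VI in A minor).

F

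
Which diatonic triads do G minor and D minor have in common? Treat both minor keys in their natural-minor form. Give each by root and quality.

Triads in G minor (natural minor): G minor (i), A diminished (ii°), Bb major (III), C minor (iv), D minor (v), Eb major (VI), F major (VII).
Triads in D minor (natural minor): D minor (i), E diminished (ii°), F major (III), G minor (iv), A minor (v), Bb major (VI), C major (VII).
Shared triads with their functions: G minor (i in G minor, iv in D minor); Bb major (III in G minor, VI in D minor); D minor (v in G minor, i in D minor); F major (VII in G minor, III in D minor).

Gm, Bb, Dm, F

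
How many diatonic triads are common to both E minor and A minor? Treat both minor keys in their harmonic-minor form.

Diatonic triads of E minor (harmonic minor): E minor (i), F♯ diminished (ii°), G augmented (III+), A minor (iv), B major (V), C major (VI), D♯ diminished (vii°).
Diatonic triads of A minor (harmonic minor): A minor (i), B diminished (ii°), C augmented (III+), D minor (iv), E major (V), F major (VI), G♯ diminished (vii°).
Matching root and quality in both lists: A minor.
That gives 1 common triad.

1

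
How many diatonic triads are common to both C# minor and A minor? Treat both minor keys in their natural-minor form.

Diatonic triads of C# minor (natural minor): C# minor (i), D# diminished (ii°), E major (III), F# minor (iv), G# minor (v), A major (VI), B major (VII).
Diatonic triads of A minor (natural minor): A minor (i), B diminished (ii°), C major (III), D minor (iv), E minor (v), F major (VI), G major (VII).
No triad has the same root and quality in both keys.

0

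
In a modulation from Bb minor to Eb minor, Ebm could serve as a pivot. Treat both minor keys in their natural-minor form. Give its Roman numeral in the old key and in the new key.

The scale of Bb minor (natural minor) is Bb C Db Eb F Gb Ab; Eb is degree 4, and the triad built there (Eb-Gb-Bb) is minor, so it is iv.
The scale of Eb minor (natural minor) is Eb F Gb Ab Bb Cb Db; Eb is degree 1, and the triad built there (Eb-Gb-Bb) is minor, so it is i.

iv in Bb minor; i in Eb minor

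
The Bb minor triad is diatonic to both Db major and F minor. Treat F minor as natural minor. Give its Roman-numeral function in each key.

vi in Db major; iv in F minor

The scale of Db major is Db Eb F Gb Ab Bb C; Bb is degree 6, and the triad built there (Bb-Db-F) is minor, so it is vi.
The scale of F minor (natural minor) is F G Ab Bb C Db Eb; Bb is degree 4, and the triad built there (Bb-Db-F) is minor, so it is iv.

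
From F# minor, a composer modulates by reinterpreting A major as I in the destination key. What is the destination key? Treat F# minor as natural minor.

A major

The numeral I denotes a major triad on scale degree 1. With A on degree 1, the tonic of the new key is A.
Degree 1 carries a major triad in major keys, so the destination is A major.
Check: the diatonic triads of A major are A (I), Bm (ii), C#m (iii), D (IV), E (V), F#m (vi), G#dim (vii°) — A major is indeed I.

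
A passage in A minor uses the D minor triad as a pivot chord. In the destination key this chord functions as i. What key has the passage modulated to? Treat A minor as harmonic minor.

D minor

The numeral i denotes a minor triad on scale degree 1. With D on degree 1, the tonic of the new key is D.
Degree 1 carries a minor triad in minor keys, so the destination is D minor.
Check: the diatonic triads of D minor (natural minor) are Dm (i), Edim (ii°), F (III), Gm (iv), Am (v), Bb (VI), C (VII) — D minor is indeed i.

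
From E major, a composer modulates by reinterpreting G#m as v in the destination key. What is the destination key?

The numeral v denotes a minor triad on scale degree 5. With G# on degree 5, the tonic of the new key is C#.
Degree 5 carries a minor triad in natural-minor keys, so the destination is C# minor.
Check: the diatonic triads of C# minor (natural minor) are C#m (i), D#dim (ii°), E (III), F#m (iv), G#m (v), A (VI), B (VII) — G#m is indeed v.

C# minor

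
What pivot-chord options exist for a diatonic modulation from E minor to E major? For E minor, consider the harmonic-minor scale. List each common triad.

Triads in E minor (harmonic minor): Em (i), F#dim (ii°), Gaug (III+), Am (iv), B (V), C (VI), D#dim (vii°).
Triads in E major: E (I), F#m (ii), G#m (iii), A (IV), B (V), C#m (vi), D#dim (vii°).
Shared triads with their functions: B (V in E minor, V in E major); D#dim (vii° in E minor, vii° in E major).

B, D#dim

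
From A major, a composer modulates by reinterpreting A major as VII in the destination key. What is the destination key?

B minor

The numeral VII denotes a major triad on scale degree 7. With A on degree 7, the tonic of the new key is B.
Degree 7 carries a major triad in natural-minor keys, so the destination is B minor.
Check: the diatonic triads of B minor (natural minor) are Bm (i), C♯dim (ii°), D (III), Em (iv), F♯m (v), G (VI), A (VII) — A major is indeed VII.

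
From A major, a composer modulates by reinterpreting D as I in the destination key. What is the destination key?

D major

The numeral I denotes a major triad on scale degree 1. With D on degree 1, the tonic of the new key is D.
Degree 1 carries a major triad in major keys, so the destination is D major.
Check: the diatonic triads of D major are D (I), Em (ii), F#m (iii), G (IV), A (V), Bm (vi), C#dim (vii°) — D is indeed I.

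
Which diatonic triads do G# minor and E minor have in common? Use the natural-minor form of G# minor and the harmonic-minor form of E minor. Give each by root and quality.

Triads in G# minor (natural minor): G#m (i), A#dim (ii°), B (III), C#m (iv), D#m (v), E (VI), F# (VII).
Triads in E minor (harmonic minor): Em (i), F#dim (ii°), Gaug (III+), Am (iv), B (V), C (VI), D#dim (vii°).
Shared triads with their functions: B (III in G# minor, V in E minor).

B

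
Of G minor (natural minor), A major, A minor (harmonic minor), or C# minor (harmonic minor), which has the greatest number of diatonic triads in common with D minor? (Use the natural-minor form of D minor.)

Triads of D minor (natural minor): Dm (i), Edim (ii°), F (III), Gm (iv), Am (v), Bb (VI), C (VII).
G minor (natural minor) shares 4: Dm, F, Gm, Bb.
A major shares 0: none.
A minor (harmonic minor) shares 3: Dm, F, Am.
C# minor (harmonic minor) shares 0: none.
The most common triads (4) are shared with G minor.

G minor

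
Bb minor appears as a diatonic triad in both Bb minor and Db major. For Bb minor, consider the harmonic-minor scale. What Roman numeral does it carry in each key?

i in Bb minor; vi in Db major

The scale of Bb minor (harmonic minor) is Bb C Db Eb F Gb A; Bb is degree 1, and the triad built there (Bb-Db-F) is minor, so it is i.
The scale of Db major is Db Eb F Gb Ab Bb C; Bb is degree 6, and the triad built there (Bb-Db-F) is minor, so it is vi.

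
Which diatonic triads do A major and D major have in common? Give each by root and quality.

Triads in A major: A (I), Bm (ii), C#m (iii), D (IV), E (V), F#m (vi), G#dim (vii°).
Triads in D major: D (I), Em (ii), F#m (iii), G (IV), A (V), Bm (vi), C#dim (vii°).
Shared triads with their functions: A (I in A major, V in D major); Bm (ii in A major, vi in D major); D (IV in A major, I in D major); F#m (vi in A major, iii in D major).

A, Bm, D, F#m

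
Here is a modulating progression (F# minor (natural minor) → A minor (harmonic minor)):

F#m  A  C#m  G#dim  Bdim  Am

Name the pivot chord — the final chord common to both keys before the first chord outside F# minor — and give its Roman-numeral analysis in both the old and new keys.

Chords diatonic to F# minor: F#m, G#dim, A, Bm, C#m, D, E.
Reading the progression, the first chord not in that set is Bdim, so the modulation leaves F# minor there.
The chord immediately before Bdim is G#dim, which is diatonic to both keys: ii° in F# minor and vii° in A minor.

G#dim — ii° in F# minor, vii° in A minor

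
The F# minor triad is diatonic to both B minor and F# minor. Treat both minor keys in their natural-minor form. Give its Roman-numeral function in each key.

The scale of B minor (natural minor) is B C# D E F# G A; F# is degree 5, and the triad built there (F#-A-C#) is minor, so it is v.
The scale of F# minor (natural minor) is F# G# A B C# D E; F# is degree 1, and the triad built there (F#-A-C#) is minor, so it is i.

v in B minor; i in F# minor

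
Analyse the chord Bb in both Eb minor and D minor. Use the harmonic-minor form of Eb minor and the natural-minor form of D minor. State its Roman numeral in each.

V in Eb minor; VI in D minor

The scale of Eb minor (harmonic minor) is Eb F Gb Ab Bb Cb D; Bb is degree 5, and the triad built there (Bb-D-F) is major, so it is V.
The scale of D minor (natural minor) is D E F G A Bb C; Bb is degree 6, and the triad built there (Bb-D-F) is major, so it is VI.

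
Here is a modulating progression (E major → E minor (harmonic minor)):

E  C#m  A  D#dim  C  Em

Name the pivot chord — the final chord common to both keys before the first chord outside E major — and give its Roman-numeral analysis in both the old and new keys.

D#dim — vii° in E major, vii° in E minor

Chords diatonic to E major: E, F#m, G#m, A, B, C#m, D#dim.
Reading the progression, the first chord not in that set is C, so the modulation leaves E major there.
The chord immediately before C is D#dim, which is diatonic to both keys: vii° in E major and vii° in E minor.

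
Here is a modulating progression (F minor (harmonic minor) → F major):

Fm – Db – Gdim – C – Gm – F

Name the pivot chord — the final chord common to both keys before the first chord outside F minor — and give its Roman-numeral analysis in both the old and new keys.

C — V in F minor, V in F major

Chords diatonic to F minor: Fm, Gdim, Abaug, Bbm, C, Db, Edim.
Reading the progression, the first chord not in that set is Gm, so the modulation leaves F minor there.
The chord immediately before Gm is C, which is diatonic to both keys: V in F minor and V in F major.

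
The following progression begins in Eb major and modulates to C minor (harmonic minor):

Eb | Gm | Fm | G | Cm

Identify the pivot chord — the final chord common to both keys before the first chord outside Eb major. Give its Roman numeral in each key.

Fm — ii in Eb major, iv in C minor

Chords diatonic to Eb major: Eb, Fm, Gm, Ab, Bb, Cm, Ddim.
Reading the progression, the first chord not in that set is G, so the modulation leaves Eb major there.
The chord immediately before G is Fm, which is diatonic to both keys: ii in Eb major and iv in C minor.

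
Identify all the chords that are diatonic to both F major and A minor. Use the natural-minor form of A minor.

Triads in F major: F (I), Gm (ii), Am (iii), Bb (IV), C (V), Dm (vi), Edim (vii°).
Triads in A minor (natural minor): Am (i), Bdim (ii°), C (III), Dm (iv), Em (v), F (VI), G (VII).
Shared triads with their functions: F (I in F major, VI in A minor); Am (iii in F major, i in A minor); C (V in F major, III in A minor); Dm (vi in F major, iv in A minor).

F, Am, C, Dm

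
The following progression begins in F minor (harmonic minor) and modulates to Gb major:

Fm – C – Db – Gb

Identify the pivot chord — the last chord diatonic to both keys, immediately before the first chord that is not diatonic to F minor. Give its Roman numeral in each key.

Db — VI in F minor, V in Gb major

Chords diatonic to F minor: Fm, Gdim, Abaug, Bbm, C, Db, Edim.
Reading the progression, the first chord not in that set is Gb, so the modulation leaves F minor there.
The chord immediately before Gb is Db, which is diatonic to both keys: VI in F minor and V in Gb major.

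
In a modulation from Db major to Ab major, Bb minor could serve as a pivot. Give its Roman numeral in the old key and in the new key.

The scale of Db major is Db Eb F Gb Ab Bb C; Bb is degree 6, and the triad built there (Bb-Db-F) is minor, so it is vi.
The scale of Ab major is Ab Bb C Db Eb F G; Bb is degree 2, and the triad built there (Bb-Db-F) is minor, so it is ii.

vi in Db major; ii in Ab major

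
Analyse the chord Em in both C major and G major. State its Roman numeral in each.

iii in C major; vi in G major

The scale of C major is C D E F G A B; E is degree 3, and the triad built there (E-G-B) is minor, so it is iii.
The scale of G major is G A B C D E F#; E is degree 6, and the triad built there (E-G-B) is minor, so it is vi.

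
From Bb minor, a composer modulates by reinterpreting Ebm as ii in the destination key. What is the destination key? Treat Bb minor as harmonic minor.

The numeral ii denotes a minor triad on scale degree 2. With Eb on degree 2, the tonic of the new key is Db.
Degree 2 carries a minor triad in major keys, so the destination is Db major.
Check: the diatonic triads of Db major are Db (I), Ebm (ii), Fm (iii), Gb (IV), Ab (V), Bbm (vi), Cdim (vii°) — Ebm is indeed ii.

Db major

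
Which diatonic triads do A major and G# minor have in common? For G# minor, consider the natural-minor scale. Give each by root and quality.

Triads in A major: A major (I), B minor (ii), C# minor (iii), D major (IV), E major (V), F# minor (vi), G# diminished (vii°).
Triads in G# minor (natural minor): G# minor (i), A# diminished (ii°), B major (III), C# minor (iv), D# minor (v), E major (VI), F# major (VII).
Shared triads with their functions: C# minor (iii in A major, iv in G# minor); E major (V in A major, VI in G# minor).

C#m, E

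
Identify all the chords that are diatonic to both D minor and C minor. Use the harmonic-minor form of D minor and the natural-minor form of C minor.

Triads in D minor (harmonic minor): Dm (i), Edim (ii°), Faug (III+), Gm (iv), A (V), Bb (VI), C#dim (vii°).
Triads in C minor (natural minor): Cm (i), Ddim (ii°), Eb (III), Fm (iv), Gm (v), Ab (VI), Bb (VII).
Shared triads with their functions: Gm (iv in D minor, v in C minor); Bb (VI in D minor, VII in C minor).

Gm, Bb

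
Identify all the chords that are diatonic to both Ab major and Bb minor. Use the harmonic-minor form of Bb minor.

Bbm

Triads in Ab major: Ab (I), Bbm (ii), Cm (iii), Db (IV), Eb (V), Fm (vi), Gdim (vii°).
Triads in Bb minor (harmonic minor): Bbm (i), Cdim (ii°), Dbaug (III+), Ebm (iv), F (V), Gb (VI), Adim (vii°).
Shared triads with their functions: Bbm (ii in Ab major, i in Bb minor).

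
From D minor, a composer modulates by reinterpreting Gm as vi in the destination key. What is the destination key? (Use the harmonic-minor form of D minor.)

Bb major

The numeral vi denotes a minor triad on scale degree 6. With G on degree 6, the tonic of the new key is Bb.
Degree 6 carries a minor triad in major keys, so the destination is Bb major.
Check: the diatonic triads of Bb major are Bb (I), Cm (ii), Dm (iii), Eb (IV), F (V), Gm (vi), Adim (vii°) — Gm is indeed vi.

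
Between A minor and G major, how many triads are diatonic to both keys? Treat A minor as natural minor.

4

Diatonic triads of A minor (natural minor): Am (i), Bdim (ii°), C (III), Dm (iv), Em (v), F (VI), G (VII).
Diatonic triads of G major: G (I), Am (ii), Bm (iii), C (IV), D (V), Em (vi), F♯dim (vii°).
Matching root and quality in both lists: Am, C, Em, G.
That gives 4 common triads.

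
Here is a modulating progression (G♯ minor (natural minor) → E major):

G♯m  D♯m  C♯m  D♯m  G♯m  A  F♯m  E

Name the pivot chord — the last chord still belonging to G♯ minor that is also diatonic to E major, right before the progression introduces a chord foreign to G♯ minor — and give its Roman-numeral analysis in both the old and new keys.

G♯m — i in G♯ minor, iii in E major

Chords diatonic to G♯ minor: G♯m, A♯dim, B, C♯m, D♯m, E, F♯.
Reading the progression, the first chord not in that set is A, so the modulation leaves G♯ minor there.
The chord immediately before A is G♯m, which is diatonic to both keys: i in G♯ minor and iii in E major.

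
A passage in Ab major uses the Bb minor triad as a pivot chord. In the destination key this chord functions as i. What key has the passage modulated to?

Bb minor

The numeral i denotes a minor triad on scale degree 1. With Bb on degree 1, the tonic of the new key is Bb.
Degree 1 carries a minor triad in minor keys, so the destination is Bb minor.
Check: the diatonic triads of Bb minor (natural minor) are Bbm (i), Cdim (ii°), Db (III), Ebm (iv), Fm (v), Gb (VI), Ab (VII) — Bb minor is indeed i.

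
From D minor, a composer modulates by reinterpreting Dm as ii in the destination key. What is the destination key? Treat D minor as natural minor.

The numeral ii denotes a minor triad on scale degree 2. With D on degree 2, the tonic of the new key is C.
Degree 2 carries a minor triad in major keys, so the destination is C major.
Check: the diatonic triads of C major are C (I), Dm (ii), Em (iii), F (IV), G (V), Am (vi), Bdim (vii°) — Dm is indeed ii.

C major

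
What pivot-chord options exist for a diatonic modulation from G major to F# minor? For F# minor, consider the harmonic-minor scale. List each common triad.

Bm, D

Triads in G major: G major (I), A minor (ii), B minor (iii), C major (IV), D major (V), E minor (vi), F# diminished (vii°).
Triads in F# minor (harmonic minor): F# minor (i), G# diminished (ii°), A augmented (III+), B minor (iv), C# major (V), D major (VI), E# diminished (vii°).
Shared triads with their functions: B minor (iii in G major, iv in F# minor); D major (V in G major, VI in F# minor).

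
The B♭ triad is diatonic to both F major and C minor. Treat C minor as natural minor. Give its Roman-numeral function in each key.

The scale of F major is F G A B♭ C D E; B♭ is degree 4, and the triad built there (B♭-D-F) is major, so it is IV.
The scale of C minor (natural minor) is C D E♭ F G A♭ B♭; B♭ is degree 7, and the triad built there (B♭-D-F) is major, so it is VII.

IV in F major; VII in C minor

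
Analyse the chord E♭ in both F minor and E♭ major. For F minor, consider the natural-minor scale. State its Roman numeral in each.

VII in F minor; I in E♭ major

The scale of F minor (natural minor) is F G A♭ B♭ C D♭ E♭; E♭ is degree 7, and the triad built there (E♭-G-B♭) is major, so it is VII.
The scale of E♭ major is E♭ F G A♭ B♭ C D; E♭ is degree 1, and the triad built there (E♭-G-B♭) is major, so it is I.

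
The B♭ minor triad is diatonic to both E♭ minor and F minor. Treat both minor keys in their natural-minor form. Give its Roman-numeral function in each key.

The scale of E♭ minor (natural minor) is E♭ F G♭ A♭ B♭ C♭ D♭; B♭ is degree 5, and the triad built there (B♭-D♭-F) is minor, so it is v.
The scale of F minor (natural minor) is F G A♭ B♭ C D♭ E♭; B♭ is degree 4, and the triad built there (B♭-D♭-F) is minor, so it is iv.

v in E♭ minor; iv in F minor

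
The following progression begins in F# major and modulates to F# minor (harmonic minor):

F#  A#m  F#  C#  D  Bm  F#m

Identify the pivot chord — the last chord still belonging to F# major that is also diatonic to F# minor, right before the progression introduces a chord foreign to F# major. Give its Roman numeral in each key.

Chords diatonic to F# major: F#, G#m, A#m, B, C#, D#m, E#dim.
Reading the progression, the first chord not in that set is D, so the modulation leaves F# major there.
The chord immediately before D is C#, which is diatonic to both keys: V in F# major and V in F# minor.

C# — V in F# major, V in F# minor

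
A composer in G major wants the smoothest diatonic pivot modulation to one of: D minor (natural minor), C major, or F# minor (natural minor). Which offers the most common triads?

C major

Triads of G major: G (I), Am (ii), Bm (iii), C (IV), D (V), Em (vi), F#dim (vii°).
D minor (natural minor) shares 2: Am, C.
C major shares 4: G, Am, C, Em.
F# minor (natural minor) shares 2: Bm, D.
The most common triads (4) are shared with C major.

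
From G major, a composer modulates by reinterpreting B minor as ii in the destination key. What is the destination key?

The numeral ii denotes a minor triad on scale degree 2. With B on degree 2, the tonic of the new key is A.
Degree 2 carries a minor triad in major keys, so the destination is A major.
Check: the diatonic triads of A major are A (I), Bm (ii), C#m (iii), D (IV), E (V), F#m (vi), G#dim (vii°) — B minor is indeed ii.

A major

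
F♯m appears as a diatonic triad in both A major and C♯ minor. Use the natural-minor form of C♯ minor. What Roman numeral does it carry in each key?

The scale of A major is A B C♯ D E F♯ G♯; F♯ is degree 6, and the triad built there (F♯-A-C♯) is minor, so it is vi.
The scale of C♯ minor (natural minor) is C♯ D♯ E F♯ G♯ A B; F♯ is degree 4, and the triad built there (F♯-A-C♯) is minor, so it is iv.

vi in A major; iv in C♯ minor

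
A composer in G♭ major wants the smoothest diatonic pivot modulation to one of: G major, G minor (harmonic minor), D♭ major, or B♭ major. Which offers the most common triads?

Triads of G♭ major: G♭ major (I), A♭ minor (ii), B♭ minor (iii), C♭ major (IV), D♭ major (V), E♭ minor (vi), F diminished (vii°).
G major shares 0: none.
G minor (harmonic minor) shares 0: none.
D♭ major shares 4: G♭, B♭m, D♭, E♭m.
B♭ major shares 0: none.
The most common triads (4) are shared with D♭ major.

D♭ major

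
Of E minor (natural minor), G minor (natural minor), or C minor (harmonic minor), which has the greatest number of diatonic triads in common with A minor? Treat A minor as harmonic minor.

Triads of A minor (harmonic minor): A minor (i), B diminished (ii°), C augmented (III+), D minor (iv), E major (V), F major (VI), G# diminished (vii°).
E minor (natural minor) shares 1: Am.
G minor (natural minor) shares 2: Dm, F.
C minor (harmonic minor) shares 1: Bdim.
The most common triads (2) are shared with G minor.

G minor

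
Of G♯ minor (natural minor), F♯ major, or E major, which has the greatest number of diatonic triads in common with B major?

Triads of B major: B (I), C♯m (ii), D♯m (iii), E (IV), F♯ (V), G♯m (vi), A♯dim (vii°).
G♯ minor (natural minor) shares 7: B, C♯m, D♯m, E, F♯, G♯m, A♯dim.
F♯ major shares 4: B, D♯m, F♯, G♯m.
E major shares 4: B, C♯m, E, G♯m.
The most common triads (7) are shared with G♯ minor.

G♯ minor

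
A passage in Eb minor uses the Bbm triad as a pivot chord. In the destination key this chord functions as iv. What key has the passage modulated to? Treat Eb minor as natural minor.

The numeral iv denotes a minor triad on scale degree 4. With Bb on degree 4, the tonic of the new key is F.
Degree 4 carries a minor triad in minor keys, so the destination is F minor.
Check: the diatonic triads of F minor (natural minor) are Fm (i), Gdim (ii°), Ab (III), Bbm (iv), Cm (v), Db (VI), Eb (VII) — Bbm is indeed iv.

F minor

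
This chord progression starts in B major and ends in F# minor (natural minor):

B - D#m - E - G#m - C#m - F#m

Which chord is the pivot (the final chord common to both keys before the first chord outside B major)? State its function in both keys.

Chords diatonic to B major: B, C#m, D#m, E, F#, G#m, A#dim.
Reading the progression, the first chord not in that set is F#m, so the modulation leaves B major there.
The chord immediately before F#m is C#m, which is diatonic to both keys: ii in B major and v in F# minor.

C#m — ii in B major, v in F# minor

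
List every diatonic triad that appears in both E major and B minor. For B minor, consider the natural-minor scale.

Triads in E major: E (I), F#m (ii), G#m (iii), A (IV), B (V), C#m (vi), D#dim (vii°).
Triads in B minor (natural minor): Bm (i), C#dim (ii°), D (III), Em (iv), F#m (v), G (VI), A (VII).
Shared triads with their functions: F#m (ii in E major, v in B minor); A (IV in E major, VII in B minor).

F#m, A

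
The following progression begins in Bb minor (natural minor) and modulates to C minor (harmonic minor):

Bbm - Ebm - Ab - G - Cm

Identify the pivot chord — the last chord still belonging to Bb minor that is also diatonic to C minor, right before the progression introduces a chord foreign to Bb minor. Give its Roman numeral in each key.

Chords diatonic to Bb minor: Bbm, Cdim, Db, Ebm, Fm, Gb, Ab.
Reading the progression, the first chord not in that set is G, so the modulation leaves Bb minor there.
The chord immediately before G is Ab, which is diatonic to both keys: VII in Bb minor and VI in C minor.

Ab — VII in Bb minor, VI in C minor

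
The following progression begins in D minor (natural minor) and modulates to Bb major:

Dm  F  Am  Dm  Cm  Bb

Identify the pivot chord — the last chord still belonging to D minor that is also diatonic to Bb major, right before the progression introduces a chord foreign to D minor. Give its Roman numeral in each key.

Dm — i in D minor, iii in Bb major

Chords diatonic to D minor: Dm, Edim, F, Gm, Am, Bb, C.
Reading the progression, the first chord not in that set is Cm, so the modulation leaves D minor there.
The chord immediately before Cm is Dm, which is diatonic to both keys: i in D minor and iii in Bb major.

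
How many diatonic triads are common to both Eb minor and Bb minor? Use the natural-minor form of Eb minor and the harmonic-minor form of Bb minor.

3

Diatonic triads of Eb minor (natural minor): Ebm (i), Fdim (ii°), Gb (III), Abm (iv), Bbm (v), Cb (VI), Db (VII).
Diatonic triads of Bb minor (harmonic minor): Bbm (i), Cdim (ii°), Dbaug (III+), Ebm (iv), F (V), Gb (VI), Adim (vii°).
Matching root and quality in both lists: Ebm, Gb, Bbm.
That gives 3 common triads.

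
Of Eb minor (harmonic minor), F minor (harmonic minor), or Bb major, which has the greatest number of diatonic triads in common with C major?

Bb major

Triads of C major: C (I), Dm (ii), Em (iii), F (IV), G (V), Am (vi), Bdim (vii°).
Eb minor (harmonic minor) shares 0: none.
F minor (harmonic minor) shares 1: C.
Bb major shares 2: Dm, F.
The most common triads (2) are shared with Bb major.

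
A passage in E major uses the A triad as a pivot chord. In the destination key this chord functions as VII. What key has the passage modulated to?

The numeral VII denotes a major triad on scale degree 7. With A on degree 7, the tonic of the new key is B.
Degree 7 carries a major triad in natural-minor keys, so the destination is B minor.
Check: the diatonic triads of B minor (natural minor) are Bm (i), C♯dim (ii°), D (III), Em (iv), F♯m (v), G (VI), A (VII) — A is indeed VII.

B minor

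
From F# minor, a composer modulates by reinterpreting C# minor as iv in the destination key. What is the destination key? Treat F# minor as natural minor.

G# minor

The numeral iv denotes a minor triad on scale degree 4. With C# on degree 4, the tonic of the new key is G#.
Degree 4 carries a minor triad in minor keys, so the destination is G# minor.
Check: the diatonic triads of G# minor (natural minor) are G#m (i), A#dim (ii°), B (III), C#m (iv), D#m (v), E (VI), F# (VII) — C# minor is indeed iv.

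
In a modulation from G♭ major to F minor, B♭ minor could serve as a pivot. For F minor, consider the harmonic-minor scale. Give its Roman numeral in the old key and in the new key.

iii in G♭ major; iv in F minor

The scale of G♭ major is G♭ A♭ B♭ C♭ D♭ E♭ F; B♭ is degree 3, and the triad built there (B♭-D♭-F) is minor, so it is iii.
The scale of F minor (harmonic minor) is F G A♭ B♭ C D♭ E; B♭ is degree 4, and the triad built there (B♭-D♭-F) is minor, so it is iv.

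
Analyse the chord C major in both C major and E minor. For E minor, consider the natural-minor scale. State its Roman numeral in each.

I in C major; VI in E minor

The scale of C major is C D E F G A B; C is degree 1, and the triad built there (C-E-G) is major, so it is I.
The scale of E minor (natural minor) is E F♯ G A B C D; C is degree 6, and the triad built there (C-E-G) is major, so it is VI.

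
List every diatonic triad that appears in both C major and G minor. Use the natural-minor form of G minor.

Dm, F

Triads in C major: C major (I), D minor (ii), E minor (iii), F major (IV), G major (V), A minor (vi), B diminished (vii°).
Triads in G minor (natural minor): G minor (i), A diminished (ii°), B♭ major (III), C minor (iv), D minor (v), E♭ major (VI), F major (VII).
Shared triads with their functions: D minor (ii in C major, v in G minor); F major (IV in C major, VII in G minor).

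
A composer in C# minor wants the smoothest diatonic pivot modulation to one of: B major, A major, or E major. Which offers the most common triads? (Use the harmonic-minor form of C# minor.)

E major

Triads of C# minor (harmonic minor): C#m (i), D#dim (ii°), Eaug (III+), F#m (iv), G# (V), A (VI), B#dim (vii°).
B major shares 1: C#m.
A major shares 3: C#m, F#m, A.
E major shares 4: C#m, D#dim, F#m, A.
The most common triads (4) are shared with E major.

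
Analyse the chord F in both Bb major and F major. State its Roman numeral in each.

V in Bb major; I in F major

The scale of Bb major is Bb C D Eb F G A; F is degree 5, and the triad built there (F-A-C) is major, so it is V.
The scale of F major is F G A Bb C D E; F is degree 1, and the triad built there (F-A-C) is major, so it is I.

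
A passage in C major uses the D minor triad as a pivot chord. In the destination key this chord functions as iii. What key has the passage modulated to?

The numeral iii denotes a minor triad on scale degree 3. With D on degree 3, the tonic of the new key is B♭.
Degree 3 carries a minor triad in major keys, so the destination is B♭ major.
Check: the diatonic triads of B♭ major are B♭ (I), Cm (ii), Dm (iii), E♭ (IV), F (V), Gm (vi), Adim (vii°) — D minor is indeed iii.

B♭ major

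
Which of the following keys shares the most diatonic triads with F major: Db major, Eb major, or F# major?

Triads of F major: F (I), Gm (ii), Am (iii), Bb (IV), C (V), Dm (vi), Edim (vii°).
Db major shares 0: none.
Eb major shares 2: Gm, Bb.
F# major shares 0: none.
The most common triads (2) are shared with Eb major.

Eb major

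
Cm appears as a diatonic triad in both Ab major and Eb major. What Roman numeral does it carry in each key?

The scale of Ab major is Ab Bb C Db Eb F G; C is degree 3, and the triad built there (C-Eb-G) is minor, so it is iii.
The scale of Eb major is Eb F G Ab Bb C D; C is degree 6, and the triad built there (C-Eb-G) is minor, so it is vi.

iii in Ab major; vi in Eb major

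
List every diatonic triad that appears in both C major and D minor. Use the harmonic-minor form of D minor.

Triads in C major: C major (I), D minor (ii), E minor (iii), F major (IV), G major (V), A minor (vi), B diminished (vii°).
Triads in D minor (harmonic minor): D minor (i), E diminished (ii°), F augmented (III+), G minor (iv), A major (V), Bb major (VI), C# diminished (vii°).
Shared triads with their functions: D minor (ii in C major, i in D minor).

Dm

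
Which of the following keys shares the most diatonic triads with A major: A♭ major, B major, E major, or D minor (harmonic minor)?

E major

Triads of A major: A major (I), B minor (ii), C♯ minor (iii), D major (IV), E major (V), F♯ minor (vi), G♯ diminished (vii°).
A♭ major shares 0: none.
B major shares 2: C♯m, E.
E major shares 4: A, C♯m, E, F♯m.
D minor (harmonic minor) shares 1: A.
The most common triads (4) are shared with E major.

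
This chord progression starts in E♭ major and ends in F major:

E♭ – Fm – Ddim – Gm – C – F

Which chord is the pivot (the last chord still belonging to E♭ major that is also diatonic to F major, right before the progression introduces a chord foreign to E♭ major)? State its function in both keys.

Chords diatonic to E♭ major: E♭, Fm, Gm, A♭, B♭, Cm, Ddim.
Reading the progression, the first chord not in that set is C, so the modulation leaves E♭ major there.
The chord immediately before C is Gm, which is diatonic to both keys: iii in E♭ major and ii in F major.

Gm — iii in E♭ major, ii in F major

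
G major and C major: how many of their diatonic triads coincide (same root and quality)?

Diatonic triads of G major: G major (I), A minor (ii), B minor (iii), C major (IV), D major (V), E minor (vi), F# diminished (vii°).
Diatonic triads of C major: C major (I), D minor (ii), E minor (iii), F major (IV), G major (V), A minor (vi), B diminished (vii°).
Matching root and quality in both lists: G major, A minor, C major, E minor.
That gives 4 common triads.

4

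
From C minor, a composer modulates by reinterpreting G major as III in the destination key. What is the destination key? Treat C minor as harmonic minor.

E minor

The numeral III denotes a major triad on scale degree 3. With G on degree 3, the tonic of the new key is E.
Degree 3 carries a major triad in natural-minor keys, so the destination is E minor.
Check: the diatonic triads of E minor (natural minor) are Em (i), F#dim (ii°), G (III), Am (iv), Bm (v), C (VI), D (VII) — G major is indeed III.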